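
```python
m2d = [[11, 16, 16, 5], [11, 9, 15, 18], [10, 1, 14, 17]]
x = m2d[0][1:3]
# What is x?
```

m2d[0] = [11, 16, 16, 5]. m2d[0] has length 4. The slice m2d[0][1:3] selects indices [1, 2] (1->16, 2->16), giving [16, 16].

[16, 16]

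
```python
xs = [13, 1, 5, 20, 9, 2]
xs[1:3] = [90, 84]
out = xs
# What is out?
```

xs starts as [13, 1, 5, 20, 9, 2] (length 6). The slice xs[1:3] covers indices [1, 2] with values [1, 5]. Replacing that slice with [90, 84] (same length) produces [13, 90, 84, 20, 9, 2].

[13, 90, 84, 20, 9, 2]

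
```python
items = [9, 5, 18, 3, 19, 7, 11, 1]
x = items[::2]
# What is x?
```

items has length 8. The slice items[::2] selects indices [0, 2, 4, 6] (0->9, 2->18, 4->19, 6->11), giving [9, 18, 19, 11].

[9, 18, 19, 11]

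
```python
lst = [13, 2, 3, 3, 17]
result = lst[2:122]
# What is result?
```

lst has length 5. The slice lst[2:122] selects indices [2, 3, 4] (2->3, 3->3, 4->17), giving [3, 3, 17].

[3, 3, 17]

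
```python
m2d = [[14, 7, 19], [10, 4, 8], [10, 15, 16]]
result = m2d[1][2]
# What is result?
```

m2d[1] = [10, 4, 8]. Taking column 2 of that row yields 8.

8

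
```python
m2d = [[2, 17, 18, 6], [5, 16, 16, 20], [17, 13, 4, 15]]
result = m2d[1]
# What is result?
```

m2d has 3 rows. Row 1 is [5, 16, 16, 20].

[5, 16, 16, 20]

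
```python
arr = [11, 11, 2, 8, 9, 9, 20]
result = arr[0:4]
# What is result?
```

arr has length 7. The slice arr[0:4] selects indices [0, 1, 2, 3] (0->11, 1->11, 2->2, 3->8), giving [11, 11, 2, 8].

[11, 11, 2, 8]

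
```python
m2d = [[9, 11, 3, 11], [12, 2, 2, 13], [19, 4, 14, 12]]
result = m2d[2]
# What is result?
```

m2d has 3 rows. Row 2 is [19, 4, 14, 12].

[19, 4, 14, 12]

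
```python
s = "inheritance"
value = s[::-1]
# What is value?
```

s has length 11. The slice s[::-1] selects indices [10, 9, 8, 7, 6, 5, 4, 3, 2, 1, 0] (10->'e', 9->'c', 8->'n', 7->'a', 6->'t', 5->'i', 4->'r', 3->'e', 2->'h', 1->'n', 0->'i'), giving 'ecnatirehni'.

'ecnatirehni'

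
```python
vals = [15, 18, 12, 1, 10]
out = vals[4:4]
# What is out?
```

vals has length 5. The slice vals[4:4] resolves to an empty index range, so the result is [].

[]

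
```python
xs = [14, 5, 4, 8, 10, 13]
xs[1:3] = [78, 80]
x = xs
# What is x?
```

xs starts as [14, 5, 4, 8, 10, 13] (length 6). The slice xs[1:3] covers indices [1, 2] with values [5, 4]. Replacing that slice with [78, 80] (same length) produces [14, 78, 80, 8, 10, 13].

[14, 78, 80, 8, 10, 13]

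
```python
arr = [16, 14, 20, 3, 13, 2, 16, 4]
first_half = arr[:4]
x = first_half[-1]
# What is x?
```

arr has length 8. The slice arr[:4] selects indices [0, 1, 2, 3] (0->16, 1->14, 2->20, 3->3), giving [16, 14, 20, 3]. So first_half = [16, 14, 20, 3]. Then first_half[-1] = 3.

3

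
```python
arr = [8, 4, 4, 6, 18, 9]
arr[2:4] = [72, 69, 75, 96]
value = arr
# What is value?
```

arr starts as [8, 4, 4, 6, 18, 9] (length 6). The slice arr[2:4] covers indices [2, 3] with values [4, 6]. Replacing that slice with [72, 69, 75, 96] (different length) produces [8, 4, 72, 69, 75, 96, 18, 9].

[8, 4, 72, 69, 75, 96, 18, 9]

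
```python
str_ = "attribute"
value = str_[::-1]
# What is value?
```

str_ has length 9. The slice str_[::-1] selects indices [8, 7, 6, 5, 4, 3, 2, 1, 0] (8->'e', 7->'t', 6->'u', 5->'b', 4->'i', 3->'r', 2->'t', 1->'t', 0->'a'), giving 'etubirtta'.

'etubirtta'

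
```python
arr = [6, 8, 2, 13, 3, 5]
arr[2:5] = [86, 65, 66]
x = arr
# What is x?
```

arr starts as [6, 8, 2, 13, 3, 5] (length 6). The slice arr[2:5] covers indices [2, 3, 4] with values [2, 13, 3]. Replacing that slice with [86, 65, 66] (same length) produces [6, 8, 86, 65, 66, 5].

[6, 8, 86, 65, 66, 5]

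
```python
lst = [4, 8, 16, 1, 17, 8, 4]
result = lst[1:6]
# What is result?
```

lst has length 7. The slice lst[1:6] selects indices [1, 2, 3, 4, 5] (1->8, 2->16, 3->1, 4->17, 5->8), giving [8, 16, 1, 17, 8].

[8, 16, 1, 17, 8]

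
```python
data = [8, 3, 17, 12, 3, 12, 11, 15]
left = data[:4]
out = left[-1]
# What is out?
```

data has length 8. The slice data[:4] selects indices [0, 1, 2, 3] (0->8, 1->3, 2->17, 3->12), giving [8, 3, 17, 12]. So left = [8, 3, 17, 12]. Then left[-1] = 12.

12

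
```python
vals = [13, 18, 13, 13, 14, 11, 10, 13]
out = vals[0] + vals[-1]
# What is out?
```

vals has length 8. vals[0] = 13.
vals has length 8. Negative index -1 maps to positive index 8 + (-1) = 7. vals[7] = 13.
Sum: 13 + 13 = 26.

26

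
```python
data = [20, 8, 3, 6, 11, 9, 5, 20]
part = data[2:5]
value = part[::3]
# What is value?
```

data has length 8. The slice data[2:5] selects indices [2, 3, 4] (2->3, 3->6, 4->11), giving [3, 6, 11]. So part = [3, 6, 11]. part has length 3. The slice part[::3] selects indices [0] (0->3), giving [3].

[3]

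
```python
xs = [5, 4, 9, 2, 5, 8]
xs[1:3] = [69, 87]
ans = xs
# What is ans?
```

xs starts as [5, 4, 9, 2, 5, 8] (length 6). The slice xs[1:3] covers indices [1, 2] with values [4, 9]. Replacing that slice with [69, 87] (same length) produces [5, 69, 87, 2, 5, 8].

[5, 69, 87, 2, 5, 8]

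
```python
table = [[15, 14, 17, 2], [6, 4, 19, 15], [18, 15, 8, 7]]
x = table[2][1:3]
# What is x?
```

table[2] = [18, 15, 8, 7]. table[2] has length 4. The slice table[2][1:3] selects indices [1, 2] (1->15, 2->8), giving [15, 8].

[15, 8]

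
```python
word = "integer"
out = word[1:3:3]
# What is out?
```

word has length 7. The slice word[1:3:3] selects indices [1] (1->'n'), giving 'n'.

'n'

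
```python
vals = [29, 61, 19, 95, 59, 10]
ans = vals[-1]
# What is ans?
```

vals has length 6. Negative index -1 maps to positive index 6 + (-1) = 5. vals[5] = 10.

10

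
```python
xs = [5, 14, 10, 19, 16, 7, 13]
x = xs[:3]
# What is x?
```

xs has length 7. The slice xs[:3] selects indices [0, 1, 2] (0->5, 1->14, 2->10), giving [5, 14, 10].

[5, 14, 10]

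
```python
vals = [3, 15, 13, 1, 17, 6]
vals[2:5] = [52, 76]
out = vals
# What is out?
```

vals starts as [3, 15, 13, 1, 17, 6] (length 6). The slice vals[2:5] covers indices [2, 3, 4] with values [13, 1, 17]. Replacing that slice with [52, 76] (different length) produces [3, 15, 52, 76, 6].

[3, 15, 52, 76, 6]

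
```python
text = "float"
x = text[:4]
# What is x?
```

text has length 5. The slice text[:4] selects indices [0, 1, 2, 3] (0->'f', 1->'l', 2->'o', 3->'a'), giving 'floa'.

'floa'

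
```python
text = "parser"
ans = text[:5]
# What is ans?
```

text has length 6. The slice text[:5] selects indices [0, 1, 2, 3, 4] (0->'p', 1->'a', 2->'r', 3->'s', 4->'e'), giving 'parse'.

'parse'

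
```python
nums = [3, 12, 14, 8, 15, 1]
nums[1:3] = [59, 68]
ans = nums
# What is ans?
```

nums starts as [3, 12, 14, 8, 15, 1] (length 6). The slice nums[1:3] covers indices [1, 2] with values [12, 14]. Replacing that slice with [59, 68] (same length) produces [3, 59, 68, 8, 15, 1].

[3, 59, 68, 8, 15, 1]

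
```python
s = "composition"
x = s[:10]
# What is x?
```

s has length 11. The slice s[:10] selects indices [0, 1, 2, 3, 4, 5, 6, 7, 8, 9] (0->'c', 1->'o', 2->'m', 3->'p', 4->'o', 5->'s', 6->'i', 7->'t', 8->'i', 9->'o'), giving 'compositio'.

'compositio'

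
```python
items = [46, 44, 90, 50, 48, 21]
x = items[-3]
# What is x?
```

items has length 6. Negative index -3 maps to positive index 6 + (-3) = 3. items[3] = 50.

50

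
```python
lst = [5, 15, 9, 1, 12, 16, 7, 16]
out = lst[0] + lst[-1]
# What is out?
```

lst has length 8. lst[0] = 5.
lst has length 8. Negative index -1 maps to positive index 8 + (-1) = 7. lst[7] = 16.
Sum: 5 + 16 = 21.

21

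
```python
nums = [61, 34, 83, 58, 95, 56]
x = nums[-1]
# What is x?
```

nums has length 6. Negative index -1 maps to positive index 6 + (-1) = 5. nums[5] = 56.

56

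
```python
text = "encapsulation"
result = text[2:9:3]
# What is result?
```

text has length 13. The slice text[2:9:3] selects indices [2, 5, 8] (2->'c', 5->'s', 8->'a'), giving 'csa'.

'csa'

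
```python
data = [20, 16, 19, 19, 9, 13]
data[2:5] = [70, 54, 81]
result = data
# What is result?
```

data starts as [20, 16, 19, 19, 9, 13] (length 6). The slice data[2:5] covers indices [2, 3, 4] with values [19, 19, 9]. Replacing that slice with [70, 54, 81] (same length) produces [20, 16, 70, 54, 81, 13].

[20, 16, 70, 54, 81, 13]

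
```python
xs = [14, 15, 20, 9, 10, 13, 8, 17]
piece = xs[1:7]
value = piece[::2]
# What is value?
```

xs has length 8. The slice xs[1:7] selects indices [1, 2, 3, 4, 5, 6] (1->15, 2->20, 3->9, 4->10, 5->13, 6->8), giving [15, 20, 9, 10, 13, 8]. So piece = [15, 20, 9, 10, 13, 8]. piece has length 6. The slice piece[::2] selects indices [0, 2, 4] (0->15, 2->9, 4->13), giving [15, 9, 13].

[15, 9, 13]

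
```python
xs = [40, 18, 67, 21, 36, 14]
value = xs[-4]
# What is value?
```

xs has length 6. Negative index -4 maps to positive index 6 + (-4) = 2. xs[2] = 67.

67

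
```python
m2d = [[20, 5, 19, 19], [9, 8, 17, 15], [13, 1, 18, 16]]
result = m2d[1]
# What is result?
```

m2d has 3 rows. Row 1 is [9, 8, 17, 15].

[9, 8, 17, 15]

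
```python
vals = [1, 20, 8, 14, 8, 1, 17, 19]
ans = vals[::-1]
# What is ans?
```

vals has length 8. The slice vals[::-1] selects indices [7, 6, 5, 4, 3, 2, 1, 0] (7->19, 6->17, 5->1, 4->8, 3->14, 2->8, 1->20, 0->1), giving [19, 17, 1, 8, 14, 8, 20, 1].

[19, 17, 1, 8, 14, 8, 20, 1]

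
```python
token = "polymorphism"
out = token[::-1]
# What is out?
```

token has length 12. The slice token[::-1] selects indices [11, 10, 9, 8, 7, 6, 5, 4, 3, 2, 1, 0] (11->'m', 10->'s', 9->'i', 8->'h', 7->'p', 6->'r', 5->'o', 4->'m', 3->'y', 2->'l', 1->'o', 0->'p'), giving 'msihpromylop'.

'msihpromylop'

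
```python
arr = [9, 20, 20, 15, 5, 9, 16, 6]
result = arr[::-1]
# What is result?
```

arr has length 8. The slice arr[::-1] selects indices [7, 6, 5, 4, 3, 2, 1, 0] (7->6, 6->16, 5->9, 4->5, 3->15, 2->20, 1->20, 0->9), giving [6, 16, 9, 5, 15, 20, 20, 9].

[6, 16, 9, 5, 15, 20, 20, 9]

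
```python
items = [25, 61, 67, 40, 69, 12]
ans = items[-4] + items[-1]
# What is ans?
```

items has length 6. Negative index -4 maps to positive index 6 + (-4) = 2. items[2] = 67.
items has length 6. Negative index -1 maps to positive index 6 + (-1) = 5. items[5] = 12.
Sum: 67 + 12 = 79.

79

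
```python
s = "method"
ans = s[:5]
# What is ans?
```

s has length 6. The slice s[:5] selects indices [0, 1, 2, 3, 4] (0->'m', 1->'e', 2->'t', 3->'h', 4->'o'), giving 'metho'.

'metho'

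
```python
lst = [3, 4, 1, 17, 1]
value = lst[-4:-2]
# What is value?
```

lst has length 5. The slice lst[-4:-2] selects indices [1, 2] (1->4, 2->1), giving [4, 1].

[4, 1]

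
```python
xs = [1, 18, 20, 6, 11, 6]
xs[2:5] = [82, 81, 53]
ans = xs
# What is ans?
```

xs starts as [1, 18, 20, 6, 11, 6] (length 6). The slice xs[2:5] covers indices [2, 3, 4] with values [20, 6, 11]. Replacing that slice with [82, 81, 53] (same length) produces [1, 18, 82, 81, 53, 6].

[1, 18, 82, 81, 53, 6]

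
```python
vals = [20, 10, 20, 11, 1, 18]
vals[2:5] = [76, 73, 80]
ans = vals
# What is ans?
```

vals starts as [20, 10, 20, 11, 1, 18] (length 6). The slice vals[2:5] covers indices [2, 3, 4] with values [20, 11, 1]. Replacing that slice with [76, 73, 80] (same length) produces [20, 10, 76, 73, 80, 18].

[20, 10, 76, 73, 80, 18]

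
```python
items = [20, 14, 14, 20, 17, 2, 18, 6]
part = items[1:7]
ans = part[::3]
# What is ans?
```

items has length 8. The slice items[1:7] selects indices [1, 2, 3, 4, 5, 6] (1->14, 2->14, 3->20, 4->17, 5->2, 6->18), giving [14, 14, 20, 17, 2, 18]. So part = [14, 14, 20, 17, 2, 18]. part has length 6. The slice part[::3] selects indices [0, 3] (0->14, 3->17), giving [14, 17].

[14, 17]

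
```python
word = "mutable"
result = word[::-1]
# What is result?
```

word has length 7. The slice word[::-1] selects indices [6, 5, 4, 3, 2, 1, 0] (6->'e', 5->'l', 4->'b', 3->'a', 2->'t', 1->'u', 0->'m'), giving 'elbatum'.

'elbatum'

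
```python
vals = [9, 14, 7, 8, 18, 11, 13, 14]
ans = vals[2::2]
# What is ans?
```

vals has length 8. The slice vals[2::2] selects indices [2, 4, 6] (2->7, 4->18, 6->13), giving [7, 18, 13].

[7, 18, 13]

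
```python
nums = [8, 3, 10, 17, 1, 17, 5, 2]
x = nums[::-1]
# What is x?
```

nums has length 8. The slice nums[::-1] selects indices [7, 6, 5, 4, 3, 2, 1, 0] (7->2, 6->5, 5->17, 4->1, 3->17, 2->10, 1->3, 0->8), giving [2, 5, 17, 1, 17, 10, 3, 8].

[2, 5, 17, 1, 17, 10, 3, 8]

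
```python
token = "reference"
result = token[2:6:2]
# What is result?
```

token has length 9. The slice token[2:6:2] selects indices [2, 4] (2->'f', 4->'r'), giving 'fr'.

'fr'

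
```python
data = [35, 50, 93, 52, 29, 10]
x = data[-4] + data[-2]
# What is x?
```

data has length 6. Negative index -4 maps to positive index 6 + (-4) = 2. data[2] = 93.
data has length 6. Negative index -2 maps to positive index 6 + (-2) = 4. data[4] = 29.
Sum: 93 + 29 = 122.

122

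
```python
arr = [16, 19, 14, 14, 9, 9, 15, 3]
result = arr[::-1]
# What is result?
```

arr has length 8. The slice arr[::-1] selects indices [7, 6, 5, 4, 3, 2, 1, 0] (7->3, 6->15, 5->9, 4->9, 3->14, 2->14, 1->19, 0->16), giving [3, 15, 9, 9, 14, 14, 19, 16].

[3, 15, 9, 9, 14, 14, 19, 16]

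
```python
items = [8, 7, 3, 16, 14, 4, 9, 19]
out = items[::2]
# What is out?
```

items has length 8. The slice items[::2] selects indices [0, 2, 4, 6] (0->8, 2->3, 4->14, 6->9), giving [8, 3, 14, 9].

[8, 3, 14, 9]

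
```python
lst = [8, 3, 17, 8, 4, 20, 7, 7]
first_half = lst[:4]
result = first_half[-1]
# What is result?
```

lst has length 8. The slice lst[:4] selects indices [0, 1, 2, 3] (0->8, 1->3, 2->17, 3->8), giving [8, 3, 17, 8]. So first_half = [8, 3, 17, 8]. Then first_half[-1] = 8.

8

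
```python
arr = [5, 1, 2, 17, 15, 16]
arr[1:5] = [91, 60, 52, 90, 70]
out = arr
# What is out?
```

arr starts as [5, 1, 2, 17, 15, 16] (length 6). The slice arr[1:5] covers indices [1, 2, 3, 4] with values [1, 2, 17, 15]. Replacing that slice with [91, 60, 52, 90, 70] (different length) produces [5, 91, 60, 52, 90, 70, 16].

[5, 91, 60, 52, 90, 70, 16]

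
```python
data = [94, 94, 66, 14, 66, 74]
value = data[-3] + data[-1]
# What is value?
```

data has length 6. Negative index -3 maps to positive index 6 + (-3) = 3. data[3] = 14.
data has length 6. Negative index -1 maps to positive index 6 + (-1) = 5. data[5] = 74.
Sum: 14 + 74 = 88.

88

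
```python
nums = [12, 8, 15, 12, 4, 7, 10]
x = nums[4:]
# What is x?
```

nums has length 7. The slice nums[4:] selects indices [4, 5, 6] (4->4, 5->7, 6->10), giving [4, 7, 10].

[4, 7, 10]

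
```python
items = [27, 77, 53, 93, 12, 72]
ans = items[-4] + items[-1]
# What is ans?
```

items has length 6. Negative index -4 maps to positive index 6 + (-4) = 2. items[2] = 53.
items has length 6. Negative index -1 maps to positive index 6 + (-1) = 5. items[5] = 72.
Sum: 53 + 72 = 125.

125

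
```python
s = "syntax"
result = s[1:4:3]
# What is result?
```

s has length 6. The slice s[1:4:3] selects indices [1] (1->'y'), giving 'y'.

'y'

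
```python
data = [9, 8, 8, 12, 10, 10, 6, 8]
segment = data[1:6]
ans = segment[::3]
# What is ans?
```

data has length 8. The slice data[1:6] selects indices [1, 2, 3, 4, 5] (1->8, 2->8, 3->12, 4->10, 5->10), giving [8, 8, 12, 10, 10]. So segment = [8, 8, 12, 10, 10]. segment has length 5. The slice segment[::3] selects indices [0, 3] (0->8, 3->10), giving [8, 10].

[8, 10]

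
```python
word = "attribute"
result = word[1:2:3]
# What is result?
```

word has length 9. The slice word[1:2:3] selects indices [1] (1->'t'), giving 't'.

't'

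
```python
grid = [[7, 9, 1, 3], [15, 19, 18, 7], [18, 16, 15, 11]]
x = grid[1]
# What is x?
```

grid has 3 rows. Row 1 is [15, 19, 18, 7].

[15, 19, 18, 7]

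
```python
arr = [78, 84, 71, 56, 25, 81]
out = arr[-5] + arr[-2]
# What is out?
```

arr has length 6. Negative index -5 maps to positive index 6 + (-5) = 1. arr[1] = 84.
arr has length 6. Negative index -2 maps to positive index 6 + (-2) = 4. arr[4] = 25.
Sum: 84 + 25 = 109.

109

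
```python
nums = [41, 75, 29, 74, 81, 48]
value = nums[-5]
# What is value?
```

nums has length 6. Negative index -5 maps to positive index 6 + (-5) = 1. nums[1] = 75.

75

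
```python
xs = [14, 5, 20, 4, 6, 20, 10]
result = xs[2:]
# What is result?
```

xs has length 7. The slice xs[2:] selects indices [2, 3, 4, 5, 6] (2->20, 3->4, 4->6, 5->20, 6->10), giving [20, 4, 6, 20, 10].

[20, 4, 6, 20, 10]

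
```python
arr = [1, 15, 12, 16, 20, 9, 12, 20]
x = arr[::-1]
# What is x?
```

arr has length 8. The slice arr[::-1] selects indices [7, 6, 5, 4, 3, 2, 1, 0] (7->20, 6->12, 5->9, 4->20, 3->16, 2->12, 1->15, 0->1), giving [20, 12, 9, 20, 16, 12, 15, 1].

[20, 12, 9, 20, 16, 12, 15, 1]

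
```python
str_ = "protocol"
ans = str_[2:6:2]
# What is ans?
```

str_ has length 8. The slice str_[2:6:2] selects indices [2, 4] (2->'o', 4->'o'), giving 'oo'.

'oo'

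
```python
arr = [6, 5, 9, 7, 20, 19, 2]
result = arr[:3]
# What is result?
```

arr has length 7. The slice arr[:3] selects indices [0, 1, 2] (0->6, 1->5, 2->9), giving [6, 5, 9].

[6, 5, 9]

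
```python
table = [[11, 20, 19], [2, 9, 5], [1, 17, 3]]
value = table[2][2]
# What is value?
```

table[2] = [1, 17, 3]. Taking column 2 of that row yields 3.

3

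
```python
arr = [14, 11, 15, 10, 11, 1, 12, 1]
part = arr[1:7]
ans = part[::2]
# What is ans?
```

arr has length 8. The slice arr[1:7] selects indices [1, 2, 3, 4, 5, 6] (1->11, 2->15, 3->10, 4->11, 5->1, 6->12), giving [11, 15, 10, 11, 1, 12]. So part = [11, 15, 10, 11, 1, 12]. part has length 6. The slice part[::2] selects indices [0, 2, 4] (0->11, 2->10, 4->1), giving [11, 10, 1].

[11, 10, 1]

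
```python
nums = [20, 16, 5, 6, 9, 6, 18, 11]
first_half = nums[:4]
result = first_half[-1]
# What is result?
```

nums has length 8. The slice nums[:4] selects indices [0, 1, 2, 3] (0->20, 1->16, 2->5, 3->6), giving [20, 16, 5, 6]. So first_half = [20, 16, 5, 6]. Then first_half[-1] = 6.

6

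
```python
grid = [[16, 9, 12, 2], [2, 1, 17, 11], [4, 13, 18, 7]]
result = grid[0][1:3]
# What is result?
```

grid[0] = [16, 9, 12, 2]. grid[0] has length 4. The slice grid[0][1:3] selects indices [1, 2] (1->9, 2->12), giving [9, 12].

[9, 12]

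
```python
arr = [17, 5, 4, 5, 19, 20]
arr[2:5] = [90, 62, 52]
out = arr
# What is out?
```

arr starts as [17, 5, 4, 5, 19, 20] (length 6). The slice arr[2:5] covers indices [2, 3, 4] with values [4, 5, 19]. Replacing that slice with [90, 62, 52] (same length) produces [17, 5, 90, 62, 52, 20].

[17, 5, 90, 62, 52, 20]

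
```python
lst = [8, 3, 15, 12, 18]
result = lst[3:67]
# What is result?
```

lst has length 5. The slice lst[3:67] selects indices [3, 4] (3->12, 4->18), giving [12, 18].

[12, 18]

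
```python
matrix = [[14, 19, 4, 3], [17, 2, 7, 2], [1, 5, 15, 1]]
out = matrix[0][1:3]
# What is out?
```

matrix[0] = [14, 19, 4, 3]. matrix[0] has length 4. The slice matrix[0][1:3] selects indices [1, 2] (1->19, 2->4), giving [19, 4].

[19, 4]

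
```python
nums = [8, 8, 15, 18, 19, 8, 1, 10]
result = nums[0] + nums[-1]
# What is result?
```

nums has length 8. nums[0] = 8.
nums has length 8. Negative index -1 maps to positive index 8 + (-1) = 7. nums[7] = 10.
Sum: 8 + 10 = 18.

18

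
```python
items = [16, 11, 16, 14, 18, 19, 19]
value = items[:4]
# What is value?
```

items has length 7. The slice items[:4] selects indices [0, 1, 2, 3] (0->16, 1->11, 2->16, 3->14), giving [16, 11, 16, 14].

[16, 11, 16, 14]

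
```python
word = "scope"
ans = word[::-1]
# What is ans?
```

word has length 5. The slice word[::-1] selects indices [4, 3, 2, 1, 0] (4->'e', 3->'p', 2->'o', 1->'c', 0->'s'), giving 'epocs'.

'epocs'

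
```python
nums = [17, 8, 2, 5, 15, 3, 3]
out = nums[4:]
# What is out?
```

nums has length 7. The slice nums[4:] selects indices [4, 5, 6] (4->15, 5->3, 6->3), giving [15, 3, 3].

[15, 3, 3]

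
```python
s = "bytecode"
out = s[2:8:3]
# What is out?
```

s has length 8. The slice s[2:8:3] selects indices [2, 5] (2->'t', 5->'o'), giving 'to'.

'to'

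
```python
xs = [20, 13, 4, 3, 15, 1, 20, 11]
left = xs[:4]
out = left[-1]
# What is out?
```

xs has length 8. The slice xs[:4] selects indices [0, 1, 2, 3] (0->20, 1->13, 2->4, 3->3), giving [20, 13, 4, 3]. So left = [20, 13, 4, 3]. Then left[-1] = 3.

3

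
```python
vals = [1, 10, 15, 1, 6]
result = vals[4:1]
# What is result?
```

vals has length 5. The slice vals[4:1] resolves to an empty index range, so the result is [].

[]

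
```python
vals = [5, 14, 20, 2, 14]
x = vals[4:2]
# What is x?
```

vals has length 5. The slice vals[4:2] resolves to an empty index range, so the result is [].

[]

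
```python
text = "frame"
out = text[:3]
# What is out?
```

text has length 5. The slice text[:3] selects indices [0, 1, 2] (0->'f', 1->'r', 2->'a'), giving 'fra'.

'fra'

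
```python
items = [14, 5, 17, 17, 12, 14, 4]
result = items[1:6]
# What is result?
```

items has length 7. The slice items[1:6] selects indices [1, 2, 3, 4, 5] (1->5, 2->17, 3->17, 4->12, 5->14), giving [5, 17, 17, 12, 14].

[5, 17, 17, 12, 14]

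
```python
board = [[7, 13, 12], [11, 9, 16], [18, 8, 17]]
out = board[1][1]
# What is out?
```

board[1] = [11, 9, 16]. Taking column 1 of that row yields 9.

9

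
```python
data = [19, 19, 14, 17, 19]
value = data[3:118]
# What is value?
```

data has length 5. The slice data[3:118] selects indices [3, 4] (3->17, 4->19), giving [17, 19].

[17, 19]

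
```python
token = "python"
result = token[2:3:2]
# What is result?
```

token has length 6. The slice token[2:3:2] selects indices [2] (2->'t'), giving 't'.

't'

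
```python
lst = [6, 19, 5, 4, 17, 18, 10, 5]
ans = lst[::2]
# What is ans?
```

lst has length 8. The slice lst[::2] selects indices [0, 2, 4, 6] (0->6, 2->5, 4->17, 6->10), giving [6, 5, 17, 10].

[6, 5, 17, 10]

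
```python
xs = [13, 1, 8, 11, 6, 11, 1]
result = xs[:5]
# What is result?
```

xs has length 7. The slice xs[:5] selects indices [0, 1, 2, 3, 4] (0->13, 1->1, 2->8, 3->11, 4->6), giving [13, 1, 8, 11, 6].

[13, 1, 8, 11, 6]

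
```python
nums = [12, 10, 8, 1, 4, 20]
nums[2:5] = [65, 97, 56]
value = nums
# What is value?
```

nums starts as [12, 10, 8, 1, 4, 20] (length 6). The slice nums[2:5] covers indices [2, 3, 4] with values [8, 1, 4]. Replacing that slice with [65, 97, 56] (same length) produces [12, 10, 65, 97, 56, 20].

[12, 10, 65, 97, 56, 20]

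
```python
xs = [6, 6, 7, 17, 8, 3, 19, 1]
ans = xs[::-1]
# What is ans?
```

xs has length 8. The slice xs[::-1] selects indices [7, 6, 5, 4, 3, 2, 1, 0] (7->1, 6->19, 5->3, 4->8, 3->17, 2->7, 1->6, 0->6), giving [1, 19, 3, 8, 17, 7, 6, 6].

[1, 19, 3, 8, 17, 7, 6, 6]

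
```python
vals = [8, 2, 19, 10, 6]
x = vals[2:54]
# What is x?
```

vals has length 5. The slice vals[2:54] selects indices [2, 3, 4] (2->19, 3->10, 4->6), giving [19, 10, 6].

[19, 10, 6]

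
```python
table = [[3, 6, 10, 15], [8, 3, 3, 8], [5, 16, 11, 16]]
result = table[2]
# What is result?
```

table has 3 rows. Row 2 is [5, 16, 11, 16].

[5, 16, 11, 16]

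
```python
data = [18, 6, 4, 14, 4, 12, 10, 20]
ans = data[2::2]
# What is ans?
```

data has length 8. The slice data[2::2] selects indices [2, 4, 6] (2->4, 4->4, 6->10), giving [4, 4, 10].

[4, 4, 10]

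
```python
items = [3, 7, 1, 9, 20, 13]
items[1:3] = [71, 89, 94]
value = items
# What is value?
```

items starts as [3, 7, 1, 9, 20, 13] (length 6). The slice items[1:3] covers indices [1, 2] with values [7, 1]. Replacing that slice with [71, 89, 94] (different length) produces [3, 71, 89, 94, 9, 20, 13].

[3, 71, 89, 94, 9, 20, 13]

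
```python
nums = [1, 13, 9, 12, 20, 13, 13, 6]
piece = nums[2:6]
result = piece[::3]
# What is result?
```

nums has length 8. The slice nums[2:6] selects indices [2, 3, 4, 5] (2->9, 3->12, 4->20, 5->13), giving [9, 12, 20, 13]. So piece = [9, 12, 20, 13]. piece has length 4. The slice piece[::3] selects indices [0, 3] (0->9, 3->13), giving [9, 13].

[9, 13]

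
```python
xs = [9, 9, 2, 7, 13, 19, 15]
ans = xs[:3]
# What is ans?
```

xs has length 7. The slice xs[:3] selects indices [0, 1, 2] (0->9, 1->9, 2->2), giving [9, 9, 2].

[9, 9, 2]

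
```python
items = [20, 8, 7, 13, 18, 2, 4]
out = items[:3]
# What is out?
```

items has length 7. The slice items[:3] selects indices [0, 1, 2] (0->20, 1->8, 2->7), giving [20, 8, 7].

[20, 8, 7]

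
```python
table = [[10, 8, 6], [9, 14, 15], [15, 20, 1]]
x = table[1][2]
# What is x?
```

table[1] = [9, 14, 15]. Taking column 2 of that row yields 15.

15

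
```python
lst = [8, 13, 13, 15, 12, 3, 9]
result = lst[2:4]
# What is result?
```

lst has length 7. The slice lst[2:4] selects indices [2, 3] (2->13, 3->15), giving [13, 15].

[13, 15]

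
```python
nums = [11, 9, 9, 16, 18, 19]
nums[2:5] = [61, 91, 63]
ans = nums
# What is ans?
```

nums starts as [11, 9, 9, 16, 18, 19] (length 6). The slice nums[2:5] covers indices [2, 3, 4] with values [9, 16, 18]. Replacing that slice with [61, 91, 63] (same length) produces [11, 9, 61, 91, 63, 19].

[11, 9, 61, 91, 63, 19]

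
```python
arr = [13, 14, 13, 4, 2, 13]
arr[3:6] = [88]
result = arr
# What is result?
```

arr starts as [13, 14, 13, 4, 2, 13] (length 6). The slice arr[3:6] covers indices [3, 4, 5] with values [4, 2, 13]. Replacing that slice with [88] (different length) produces [13, 14, 13, 88].

[13, 14, 13, 88]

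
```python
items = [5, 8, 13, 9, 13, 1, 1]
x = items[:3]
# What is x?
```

items has length 7. The slice items[:3] selects indices [0, 1, 2] (0->5, 1->8, 2->13), giving [5, 8, 13].

[5, 8, 13]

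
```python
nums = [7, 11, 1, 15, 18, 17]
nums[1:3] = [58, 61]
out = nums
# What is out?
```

nums starts as [7, 11, 1, 15, 18, 17] (length 6). The slice nums[1:3] covers indices [1, 2] with values [11, 1]. Replacing that slice with [58, 61] (same length) produces [7, 58, 61, 15, 18, 17].

[7, 58, 61, 15, 18, 17]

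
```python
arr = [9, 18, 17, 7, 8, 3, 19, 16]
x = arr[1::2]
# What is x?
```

arr has length 8. The slice arr[1::2] selects indices [1, 3, 5, 7] (1->18, 3->7, 5->3, 7->16), giving [18, 7, 3, 16].

[18, 7, 3, 16]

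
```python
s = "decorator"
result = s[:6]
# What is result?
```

s has length 9. The slice s[:6] selects indices [0, 1, 2, 3, 4, 5] (0->'d', 1->'e', 2->'c', 3->'o', 4->'r', 5->'a'), giving 'decora'.

'decora'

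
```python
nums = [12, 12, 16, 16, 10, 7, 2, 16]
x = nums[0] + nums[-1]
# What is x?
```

nums has length 8. nums[0] = 12.
nums has length 8. Negative index -1 maps to positive index 8 + (-1) = 7. nums[7] = 16.
Sum: 12 + 16 = 28.

28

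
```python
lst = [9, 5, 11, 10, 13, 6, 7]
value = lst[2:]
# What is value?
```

lst has length 7. The slice lst[2:] selects indices [2, 3, 4, 5, 6] (2->11, 3->10, 4->13, 5->6, 6->7), giving [11, 10, 13, 6, 7].

[11, 10, 13, 6, 7]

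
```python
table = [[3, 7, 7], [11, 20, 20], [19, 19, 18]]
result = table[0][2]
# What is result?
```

table[0] = [3, 7, 7]. Taking column 2 of that row yields 7.

7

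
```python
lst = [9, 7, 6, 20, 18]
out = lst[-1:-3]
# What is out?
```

lst has length 5. The slice lst[-1:-3] resolves to an empty index range, so the result is [].

[]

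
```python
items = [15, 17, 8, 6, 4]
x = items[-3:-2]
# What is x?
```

items has length 5. The slice items[-3:-2] selects indices [2] (2->8), giving [8].

[8]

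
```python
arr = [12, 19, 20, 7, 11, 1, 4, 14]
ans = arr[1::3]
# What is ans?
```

arr has length 8. The slice arr[1::3] selects indices [1, 4, 7] (1->19, 4->11, 7->14), giving [19, 11, 14].

[19, 11, 14]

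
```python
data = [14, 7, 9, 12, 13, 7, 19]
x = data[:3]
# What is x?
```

data has length 7. The slice data[:3] selects indices [0, 1, 2] (0->14, 1->7, 2->9), giving [14, 7, 9].

[14, 7, 9]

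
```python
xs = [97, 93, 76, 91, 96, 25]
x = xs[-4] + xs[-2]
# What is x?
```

xs has length 6. Negative index -4 maps to positive index 6 + (-4) = 2. xs[2] = 76.
xs has length 6. Negative index -2 maps to positive index 6 + (-2) = 4. xs[4] = 96.
Sum: 76 + 96 = 172.

172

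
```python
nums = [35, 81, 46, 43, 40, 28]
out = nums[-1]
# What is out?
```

nums has length 6. Negative index -1 maps to positive index 6 + (-1) = 5. nums[5] = 28.

28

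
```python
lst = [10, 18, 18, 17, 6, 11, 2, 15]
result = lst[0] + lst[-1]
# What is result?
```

lst has length 8. lst[0] = 10.
lst has length 8. Negative index -1 maps to positive index 8 + (-1) = 7. lst[7] = 15.
Sum: 10 + 15 = 25.

25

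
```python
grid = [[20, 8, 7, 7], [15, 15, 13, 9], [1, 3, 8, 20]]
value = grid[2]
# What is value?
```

grid has 3 rows. Row 2 is [1, 3, 8, 20].

[1, 3, 8, 20]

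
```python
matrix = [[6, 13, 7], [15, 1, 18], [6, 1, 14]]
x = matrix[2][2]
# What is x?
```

matrix[2] = [6, 1, 14]. Taking column 2 of that row yields 14.

14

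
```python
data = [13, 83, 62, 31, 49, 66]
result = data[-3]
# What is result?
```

data has length 6. Negative index -3 maps to positive index 6 + (-3) = 3. data[3] = 31.

31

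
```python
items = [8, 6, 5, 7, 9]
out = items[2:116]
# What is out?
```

items has length 5. The slice items[2:116] selects indices [2, 3, 4] (2->5, 3->7, 4->9), giving [5, 7, 9].

[5, 7, 9]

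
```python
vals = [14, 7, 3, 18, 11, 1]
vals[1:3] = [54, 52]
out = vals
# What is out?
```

vals starts as [14, 7, 3, 18, 11, 1] (length 6). The slice vals[1:3] covers indices [1, 2] with values [7, 3]. Replacing that slice with [54, 52] (same length) produces [14, 54, 52, 18, 11, 1].

[14, 54, 52, 18, 11, 1]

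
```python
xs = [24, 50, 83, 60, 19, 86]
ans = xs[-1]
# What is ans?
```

xs has length 6. Negative index -1 maps to positive index 6 + (-1) = 5. xs[5] = 86.

86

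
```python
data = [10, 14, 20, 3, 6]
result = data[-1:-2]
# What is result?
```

data has length 5. The slice data[-1:-2] resolves to an empty index range, so the result is [].

[]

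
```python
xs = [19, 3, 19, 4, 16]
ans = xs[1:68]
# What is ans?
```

xs has length 5. The slice xs[1:68] selects indices [1, 2, 3, 4] (1->3, 2->19, 3->4, 4->16), giving [3, 19, 4, 16].

[3, 19, 4, 16]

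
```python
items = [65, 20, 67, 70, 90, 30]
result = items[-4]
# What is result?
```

items has length 6. Negative index -4 maps to positive index 6 + (-4) = 2. items[2] = 67.

67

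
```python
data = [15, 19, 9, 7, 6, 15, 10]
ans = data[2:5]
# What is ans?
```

data has length 7. The slice data[2:5] selects indices [2, 3, 4] (2->9, 3->7, 4->6), giving [9, 7, 6].

[9, 7, 6]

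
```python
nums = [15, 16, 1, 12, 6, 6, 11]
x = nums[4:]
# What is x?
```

nums has length 7. The slice nums[4:] selects indices [4, 5, 6] (4->6, 5->6, 6->11), giving [6, 6, 11].

[6, 6, 11]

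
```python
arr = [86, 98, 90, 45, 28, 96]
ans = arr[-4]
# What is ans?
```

arr has length 6. Negative index -4 maps to positive index 6 + (-4) = 2. arr[2] = 90.

90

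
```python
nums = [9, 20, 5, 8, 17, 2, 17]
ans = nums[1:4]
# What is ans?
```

nums has length 7. The slice nums[1:4] selects indices [1, 2, 3] (1->20, 2->5, 3->8), giving [20, 5, 8].

[20, 5, 8]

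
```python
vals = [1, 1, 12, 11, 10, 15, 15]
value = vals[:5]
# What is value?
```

vals has length 7. The slice vals[:5] selects indices [0, 1, 2, 3, 4] (0->1, 1->1, 2->12, 3->11, 4->10), giving [1, 1, 12, 11, 10].

[1, 1, 12, 11, 10]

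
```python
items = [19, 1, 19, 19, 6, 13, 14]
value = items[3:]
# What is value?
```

items has length 7. The slice items[3:] selects indices [3, 4, 5, 6] (3->19, 4->6, 5->13, 6->14), giving [19, 6, 13, 14].

[19, 6, 13, 14]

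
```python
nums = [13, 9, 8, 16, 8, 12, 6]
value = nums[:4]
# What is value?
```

nums has length 7. The slice nums[:4] selects indices [0, 1, 2, 3] (0->13, 1->9, 2->8, 3->16), giving [13, 9, 8, 16].

[13, 9, 8, 16]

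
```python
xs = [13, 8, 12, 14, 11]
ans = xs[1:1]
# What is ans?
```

xs has length 5. The slice xs[1:1] resolves to an empty index range, so the result is [].

[]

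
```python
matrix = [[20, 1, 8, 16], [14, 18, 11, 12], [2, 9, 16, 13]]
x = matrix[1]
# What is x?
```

matrix has 3 rows. Row 1 is [14, 18, 11, 12].

[14, 18, 11, 12]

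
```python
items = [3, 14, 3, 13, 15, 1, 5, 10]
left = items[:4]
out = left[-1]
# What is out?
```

items has length 8. The slice items[:4] selects indices [0, 1, 2, 3] (0->3, 1->14, 2->3, 3->13), giving [3, 14, 3, 13]. So left = [3, 14, 3, 13]. Then left[-1] = 13.

13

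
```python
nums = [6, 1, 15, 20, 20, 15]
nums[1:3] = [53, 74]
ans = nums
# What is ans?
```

nums starts as [6, 1, 15, 20, 20, 15] (length 6). The slice nums[1:3] covers indices [1, 2] with values [1, 15]. Replacing that slice with [53, 74] (same length) produces [6, 53, 74, 20, 20, 15].

[6, 53, 74, 20, 20, 15]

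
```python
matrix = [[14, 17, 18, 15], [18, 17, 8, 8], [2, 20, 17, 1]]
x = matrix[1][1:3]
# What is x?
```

matrix[1] = [18, 17, 8, 8]. matrix[1] has length 4. The slice matrix[1][1:3] selects indices [1, 2] (1->17, 2->8), giving [17, 8].

[17, 8]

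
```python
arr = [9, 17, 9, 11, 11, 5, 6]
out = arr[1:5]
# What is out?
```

arr has length 7. The slice arr[1:5] selects indices [1, 2, 3, 4] (1->17, 2->9, 3->11, 4->11), giving [17, 9, 11, 11].

[17, 9, 11, 11]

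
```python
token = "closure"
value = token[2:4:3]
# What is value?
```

token has length 7. The slice token[2:4:3] selects indices [2] (2->'o'), giving 'o'.

'o'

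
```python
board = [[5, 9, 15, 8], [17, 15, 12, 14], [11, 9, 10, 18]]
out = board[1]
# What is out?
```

board has 3 rows. Row 1 is [17, 15, 12, 14].

[17, 15, 12, 14]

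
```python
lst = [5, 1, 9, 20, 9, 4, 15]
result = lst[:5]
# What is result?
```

lst has length 7. The slice lst[:5] selects indices [0, 1, 2, 3, 4] (0->5, 1->1, 2->9, 3->20, 4->9), giving [5, 1, 9, 20, 9].

[5, 1, 9, 20, 9]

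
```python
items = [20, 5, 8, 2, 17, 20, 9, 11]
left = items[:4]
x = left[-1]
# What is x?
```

items has length 8. The slice items[:4] selects indices [0, 1, 2, 3] (0->20, 1->5, 2->8, 3->2), giving [20, 5, 8, 2]. So left = [20, 5, 8, 2]. Then left[-1] = 2.

2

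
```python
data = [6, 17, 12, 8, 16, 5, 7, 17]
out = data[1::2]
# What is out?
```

data has length 8. The slice data[1::2] selects indices [1, 3, 5, 7] (1->17, 3->8, 5->5, 7->17), giving [17, 8, 5, 17].

[17, 8, 5, 17]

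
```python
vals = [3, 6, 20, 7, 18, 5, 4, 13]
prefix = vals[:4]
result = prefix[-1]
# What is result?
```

vals has length 8. The slice vals[:4] selects indices [0, 1, 2, 3] (0->3, 1->6, 2->20, 3->7), giving [3, 6, 20, 7]. So prefix = [3, 6, 20, 7]. Then prefix[-1] = 7.

7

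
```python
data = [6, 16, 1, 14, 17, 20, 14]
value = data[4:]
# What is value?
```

data has length 7. The slice data[4:] selects indices [4, 5, 6] (4->17, 5->20, 6->14), giving [17, 20, 14].

[17, 20, 14]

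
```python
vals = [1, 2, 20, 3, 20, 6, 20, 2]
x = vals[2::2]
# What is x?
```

vals has length 8. The slice vals[2::2] selects indices [2, 4, 6] (2->20, 4->20, 6->20), giving [20, 20, 20].

[20, 20, 20]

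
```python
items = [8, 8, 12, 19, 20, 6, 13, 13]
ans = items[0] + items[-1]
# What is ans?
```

items has length 8. items[0] = 8.
items has length 8. Negative index -1 maps to positive index 8 + (-1) = 7. items[7] = 13.
Sum: 8 + 13 = 21.

21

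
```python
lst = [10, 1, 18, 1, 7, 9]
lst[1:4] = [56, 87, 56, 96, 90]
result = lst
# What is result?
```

lst starts as [10, 1, 18, 1, 7, 9] (length 6). The slice lst[1:4] covers indices [1, 2, 3] with values [1, 18, 1]. Replacing that slice with [56, 87, 56, 96, 90] (different length) produces [10, 56, 87, 56, 96, 90, 7, 9].

[10, 56, 87, 56, 96, 90, 7, 9]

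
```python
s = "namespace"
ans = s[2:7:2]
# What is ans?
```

s has length 9. The slice s[2:7:2] selects indices [2, 4, 6] (2->'m', 4->'s', 6->'a'), giving 'msa'.

'msa'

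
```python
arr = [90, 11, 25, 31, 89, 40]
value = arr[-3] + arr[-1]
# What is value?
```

arr has length 6. Negative index -3 maps to positive index 6 + (-3) = 3. arr[3] = 31.
arr has length 6. Negative index -1 maps to positive index 6 + (-1) = 5. arr[5] = 40.
Sum: 31 + 40 = 71.

71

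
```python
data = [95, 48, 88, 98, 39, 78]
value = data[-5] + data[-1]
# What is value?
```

data has length 6. Negative index -5 maps to positive index 6 + (-5) = 1. data[1] = 48.
data has length 6. Negative index -1 maps to positive index 6 + (-1) = 5. data[5] = 78.
Sum: 48 + 78 = 126.

126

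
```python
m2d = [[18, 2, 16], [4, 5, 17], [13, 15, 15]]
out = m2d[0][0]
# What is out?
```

m2d[0] = [18, 2, 16]. Taking column 0 of that row yields 18.

18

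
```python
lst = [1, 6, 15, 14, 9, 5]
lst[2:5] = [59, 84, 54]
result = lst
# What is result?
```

lst starts as [1, 6, 15, 14, 9, 5] (length 6). The slice lst[2:5] covers indices [2, 3, 4] with values [15, 14, 9]. Replacing that slice with [59, 84, 54] (same length) produces [1, 6, 59, 84, 54, 5].

[1, 6, 59, 84, 54, 5]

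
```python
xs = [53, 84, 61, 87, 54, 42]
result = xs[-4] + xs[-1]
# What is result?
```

xs has length 6. Negative index -4 maps to positive index 6 + (-4) = 2. xs[2] = 61.
xs has length 6. Negative index -1 maps to positive index 6 + (-1) = 5. xs[5] = 42.
Sum: 61 + 42 = 103.

103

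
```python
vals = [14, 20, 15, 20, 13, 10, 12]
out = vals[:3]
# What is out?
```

vals has length 7. The slice vals[:3] selects indices [0, 1, 2] (0->14, 1->20, 2->15), giving [14, 20, 15].

[14, 20, 15]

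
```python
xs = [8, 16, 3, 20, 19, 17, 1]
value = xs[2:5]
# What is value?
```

xs has length 7. The slice xs[2:5] selects indices [2, 3, 4] (2->3, 3->20, 4->19), giving [3, 20, 19].

[3, 20, 19]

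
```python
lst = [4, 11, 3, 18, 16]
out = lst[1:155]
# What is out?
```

lst has length 5. The slice lst[1:155] selects indices [1, 2, 3, 4] (1->11, 2->3, 3->18, 4->16), giving [11, 3, 18, 16].

[11, 3, 18, 16]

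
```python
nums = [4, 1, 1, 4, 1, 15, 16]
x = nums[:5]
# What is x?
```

nums has length 7. The slice nums[:5] selects indices [0, 1, 2, 3, 4] (0->4, 1->1, 2->1, 3->4, 4->1), giving [4, 1, 1, 4, 1].

[4, 1, 1, 4, 1]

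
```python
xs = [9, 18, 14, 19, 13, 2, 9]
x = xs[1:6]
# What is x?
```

xs has length 7. The slice xs[1:6] selects indices [1, 2, 3, 4, 5] (1->18, 2->14, 3->19, 4->13, 5->2), giving [18, 14, 19, 13, 2].

[18, 14, 19, 13, 2]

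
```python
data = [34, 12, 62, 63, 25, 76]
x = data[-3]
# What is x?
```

data has length 6. Negative index -3 maps to positive index 6 + (-3) = 3. data[3] = 63.

63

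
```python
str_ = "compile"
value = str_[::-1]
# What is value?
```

str_ has length 7. The slice str_[::-1] selects indices [6, 5, 4, 3, 2, 1, 0] (6->'e', 5->'l', 4->'i', 3->'p', 2->'m', 1->'o', 0->'c'), giving 'elipmoc'.

'elipmoc'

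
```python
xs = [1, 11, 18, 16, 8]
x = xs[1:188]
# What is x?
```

xs has length 5. The slice xs[1:188] selects indices [1, 2, 3, 4] (1->11, 2->18, 3->16, 4->8), giving [11, 18, 16, 8].

[11, 18, 16, 8]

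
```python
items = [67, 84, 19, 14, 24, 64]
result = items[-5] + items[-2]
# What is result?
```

items has length 6. Negative index -5 maps to positive index 6 + (-5) = 1. items[1] = 84.
items has length 6. Negative index -2 maps to positive index 6 + (-2) = 4. items[4] = 24.
Sum: 84 + 24 = 108.

108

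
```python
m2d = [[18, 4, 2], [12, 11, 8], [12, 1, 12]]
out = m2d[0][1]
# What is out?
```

m2d[0] = [18, 4, 2]. Taking column 1 of that row yields 4.

4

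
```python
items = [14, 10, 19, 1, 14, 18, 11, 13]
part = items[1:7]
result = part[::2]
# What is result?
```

items has length 8. The slice items[1:7] selects indices [1, 2, 3, 4, 5, 6] (1->10, 2->19, 3->1, 4->14, 5->18, 6->11), giving [10, 19, 1, 14, 18, 11]. So part = [10, 19, 1, 14, 18, 11]. part has length 6. The slice part[::2] selects indices [0, 2, 4] (0->10, 2->1, 4->18), giving [10, 1, 18].

[10, 1, 18]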